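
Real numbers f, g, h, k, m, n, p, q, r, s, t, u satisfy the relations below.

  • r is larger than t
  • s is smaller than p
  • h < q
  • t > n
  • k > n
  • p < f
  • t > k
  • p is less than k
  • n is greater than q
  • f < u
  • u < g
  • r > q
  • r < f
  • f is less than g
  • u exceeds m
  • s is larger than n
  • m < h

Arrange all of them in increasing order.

m < h < q < n < s < p < k < t < r < f < u < g

The consecutive links are each given: m < h; h < q; q < n; n < s; s < p; p < k; k < t; t < r; r < f; f < u; u < g.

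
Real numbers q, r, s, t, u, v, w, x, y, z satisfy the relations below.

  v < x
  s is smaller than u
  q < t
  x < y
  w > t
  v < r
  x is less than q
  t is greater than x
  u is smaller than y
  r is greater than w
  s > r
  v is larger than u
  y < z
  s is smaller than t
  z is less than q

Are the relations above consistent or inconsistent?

inconsistent

We have r < s stated directly, yet also s < u < v < x < y < z < q < t < w < r by chaining the others — so s < r. Contradiction.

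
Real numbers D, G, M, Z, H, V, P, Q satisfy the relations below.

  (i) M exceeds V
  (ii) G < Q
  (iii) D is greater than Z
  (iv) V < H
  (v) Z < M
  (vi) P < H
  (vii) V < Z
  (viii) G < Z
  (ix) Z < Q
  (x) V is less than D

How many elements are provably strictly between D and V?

1

Chaining upward from V reaches: Z, Q, M, H.
Chaining downward from D reaches: G, Z.
Strictly between V and D are those in both lists: Z — 1 element.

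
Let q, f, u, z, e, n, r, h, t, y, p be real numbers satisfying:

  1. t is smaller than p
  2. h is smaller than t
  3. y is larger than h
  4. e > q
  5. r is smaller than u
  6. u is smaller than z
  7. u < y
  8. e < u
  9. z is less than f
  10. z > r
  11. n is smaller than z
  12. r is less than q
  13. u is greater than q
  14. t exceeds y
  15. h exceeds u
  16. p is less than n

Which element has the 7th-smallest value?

t

Piecing the relations together gives one ordering: r < q < e < u < h < y < t < p < n < z < f.
Counting 7 from the smallest end gives t.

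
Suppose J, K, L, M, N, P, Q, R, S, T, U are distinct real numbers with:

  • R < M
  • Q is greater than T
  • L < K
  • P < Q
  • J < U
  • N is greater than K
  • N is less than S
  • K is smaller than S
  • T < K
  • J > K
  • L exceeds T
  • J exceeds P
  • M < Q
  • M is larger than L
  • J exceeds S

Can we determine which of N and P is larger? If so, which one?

undetermined

Following every chain through P: above P we get J, Q, U.
N is not reached, and no chain runs the other way from N to P.
So the given relations leave the order of P and N undetermined.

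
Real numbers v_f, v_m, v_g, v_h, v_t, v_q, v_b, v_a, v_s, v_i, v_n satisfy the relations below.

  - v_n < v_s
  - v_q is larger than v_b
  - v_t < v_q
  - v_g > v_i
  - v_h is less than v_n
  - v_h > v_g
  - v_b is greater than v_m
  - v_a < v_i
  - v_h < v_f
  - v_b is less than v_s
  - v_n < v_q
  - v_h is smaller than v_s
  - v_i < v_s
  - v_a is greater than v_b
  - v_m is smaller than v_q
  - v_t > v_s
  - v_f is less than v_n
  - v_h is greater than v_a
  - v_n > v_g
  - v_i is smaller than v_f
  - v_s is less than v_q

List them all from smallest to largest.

Nothing is placed below v_m, so it is least; from there v_m < v_b; v_b < v_a; v_a < v_i; v_i < v_g; v_g < v_h; v_h < v_f; v_f < v_n; v_n < v_s; v_s < v_t; v_t < v_q, each given directly.

v_m < v_b < v_a < v_i < v_g < v_h < v_f < v_n < v_s < v_t < v_q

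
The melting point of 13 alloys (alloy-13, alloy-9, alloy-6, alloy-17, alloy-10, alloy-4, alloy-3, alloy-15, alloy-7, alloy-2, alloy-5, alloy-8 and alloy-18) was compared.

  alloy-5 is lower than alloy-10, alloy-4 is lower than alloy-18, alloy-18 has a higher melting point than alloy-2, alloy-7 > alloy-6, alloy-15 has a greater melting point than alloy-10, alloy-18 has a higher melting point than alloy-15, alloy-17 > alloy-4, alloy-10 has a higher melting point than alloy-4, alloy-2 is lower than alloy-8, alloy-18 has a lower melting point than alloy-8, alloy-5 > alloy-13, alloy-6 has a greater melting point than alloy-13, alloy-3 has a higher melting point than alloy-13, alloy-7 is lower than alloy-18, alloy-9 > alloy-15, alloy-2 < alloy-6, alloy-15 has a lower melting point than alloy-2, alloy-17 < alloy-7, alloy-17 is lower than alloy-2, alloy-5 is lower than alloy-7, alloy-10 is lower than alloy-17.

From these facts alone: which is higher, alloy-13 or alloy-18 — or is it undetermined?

alloy-13 < alloy-5 < alloy-10 < alloy-15 < alloy-2 < alloy-6 < alloy-7 < alloy-18, by transitivity through alloy-5, alloy-10, alloy-15, alloy-2, alloy-6, alloy-7.
So alloy-18 is higher.

alloy-18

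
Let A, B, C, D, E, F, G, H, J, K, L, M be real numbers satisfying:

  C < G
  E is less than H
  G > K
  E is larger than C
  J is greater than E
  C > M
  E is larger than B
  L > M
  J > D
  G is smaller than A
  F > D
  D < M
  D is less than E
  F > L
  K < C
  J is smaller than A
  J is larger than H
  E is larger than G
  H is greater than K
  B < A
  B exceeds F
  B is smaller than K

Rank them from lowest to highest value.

D < M < L < F < B < K < C < G < E < H < J < A

The consecutive links are each given: D < M; M < L; L < F; F < B; B < K; K < C; C < G; G < E; E < H; H < J; J < A.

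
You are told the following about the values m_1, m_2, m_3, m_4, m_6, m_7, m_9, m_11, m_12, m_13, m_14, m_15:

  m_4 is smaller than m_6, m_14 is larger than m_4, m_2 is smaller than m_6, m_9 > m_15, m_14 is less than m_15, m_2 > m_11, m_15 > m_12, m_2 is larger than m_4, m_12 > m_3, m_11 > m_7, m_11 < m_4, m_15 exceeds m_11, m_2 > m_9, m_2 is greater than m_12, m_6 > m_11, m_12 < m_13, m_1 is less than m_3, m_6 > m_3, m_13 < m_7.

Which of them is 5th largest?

m_14

The consecutive relations fix a unique order: m_1 < m_3 < m_12 < m_13 < m_7 < m_11 < m_4 < m_14 < m_15 < m_9 < m_2 < m_6.
Counting 5 from the largest end gives m_14.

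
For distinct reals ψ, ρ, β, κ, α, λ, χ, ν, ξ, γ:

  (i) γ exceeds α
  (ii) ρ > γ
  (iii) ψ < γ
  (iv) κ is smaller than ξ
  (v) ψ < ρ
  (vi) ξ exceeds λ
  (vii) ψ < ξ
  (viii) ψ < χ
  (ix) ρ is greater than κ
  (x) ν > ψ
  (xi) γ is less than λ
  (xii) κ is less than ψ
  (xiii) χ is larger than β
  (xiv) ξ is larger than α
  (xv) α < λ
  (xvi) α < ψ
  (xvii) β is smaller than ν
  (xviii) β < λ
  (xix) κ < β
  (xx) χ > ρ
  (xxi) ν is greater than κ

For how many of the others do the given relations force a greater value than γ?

4

From γ the given relations immediately reach ρ, λ.
From those, ξ, χ — 4 in total.
No other element is forced above γ by the given relations, so the count is 4.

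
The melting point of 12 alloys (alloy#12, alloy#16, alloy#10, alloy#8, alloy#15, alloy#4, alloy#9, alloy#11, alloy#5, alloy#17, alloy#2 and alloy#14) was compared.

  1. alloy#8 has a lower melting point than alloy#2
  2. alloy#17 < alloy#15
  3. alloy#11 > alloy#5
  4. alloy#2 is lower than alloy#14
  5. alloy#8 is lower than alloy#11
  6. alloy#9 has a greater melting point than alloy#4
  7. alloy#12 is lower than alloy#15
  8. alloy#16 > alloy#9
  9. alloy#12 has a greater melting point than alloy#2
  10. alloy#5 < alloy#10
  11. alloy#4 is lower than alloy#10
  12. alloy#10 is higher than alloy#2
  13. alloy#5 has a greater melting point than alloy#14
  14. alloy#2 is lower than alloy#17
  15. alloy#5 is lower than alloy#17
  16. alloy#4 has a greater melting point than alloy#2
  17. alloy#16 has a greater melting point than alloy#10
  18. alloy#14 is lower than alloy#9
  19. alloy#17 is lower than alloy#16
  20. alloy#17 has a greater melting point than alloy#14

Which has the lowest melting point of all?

alloy#8

Chaining upward from alloy#8: directly above it, alloy#2, alloy#11; then alloy#4, alloy#14, alloy#10, alloy#17, alloy#12; then alloy#5, alloy#9, alloy#15, alloy#16.
That covers every other element, and nothing is given below alloy#8, so alloy#8 is the lowest melting point.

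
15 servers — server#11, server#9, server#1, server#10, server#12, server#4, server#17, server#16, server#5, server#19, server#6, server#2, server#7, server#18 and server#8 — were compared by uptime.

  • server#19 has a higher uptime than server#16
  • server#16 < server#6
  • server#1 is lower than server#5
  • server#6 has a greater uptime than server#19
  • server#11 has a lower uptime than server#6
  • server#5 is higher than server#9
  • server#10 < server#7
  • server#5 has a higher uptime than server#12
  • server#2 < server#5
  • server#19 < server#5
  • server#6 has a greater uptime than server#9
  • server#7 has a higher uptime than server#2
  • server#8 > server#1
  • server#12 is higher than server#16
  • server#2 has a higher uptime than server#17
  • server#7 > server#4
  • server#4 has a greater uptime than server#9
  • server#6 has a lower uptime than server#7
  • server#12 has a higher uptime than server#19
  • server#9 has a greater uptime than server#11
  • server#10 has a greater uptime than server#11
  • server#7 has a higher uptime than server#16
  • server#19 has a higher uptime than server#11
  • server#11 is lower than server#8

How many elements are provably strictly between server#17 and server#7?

1

Chaining upward from server#17 reaches: server#2, server#5.
Chaining downward from server#7 reaches: server#16, server#11, server#10, server#19, server#9, server#4, server#2, server#6.
Strictly between server#17 and server#7 are those in both lists: server#2 — 1 element.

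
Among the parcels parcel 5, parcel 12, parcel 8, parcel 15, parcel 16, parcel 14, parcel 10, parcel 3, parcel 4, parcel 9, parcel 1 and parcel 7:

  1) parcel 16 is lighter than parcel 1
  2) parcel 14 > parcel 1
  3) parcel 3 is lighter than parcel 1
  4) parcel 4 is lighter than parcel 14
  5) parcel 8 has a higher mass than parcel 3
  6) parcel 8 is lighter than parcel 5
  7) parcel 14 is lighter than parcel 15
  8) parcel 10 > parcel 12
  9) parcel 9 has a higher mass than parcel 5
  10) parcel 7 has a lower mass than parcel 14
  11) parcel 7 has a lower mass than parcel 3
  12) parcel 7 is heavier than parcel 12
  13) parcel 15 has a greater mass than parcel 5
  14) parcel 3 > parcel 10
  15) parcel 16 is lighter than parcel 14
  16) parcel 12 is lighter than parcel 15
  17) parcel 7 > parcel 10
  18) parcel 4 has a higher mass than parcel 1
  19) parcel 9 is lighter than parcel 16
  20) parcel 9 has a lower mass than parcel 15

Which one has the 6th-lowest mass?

parcel 5

Piecing the relations together gives one ordering: parcel 12 < parcel 10 < parcel 7 < parcel 3 < parcel 8 < parcel 5 < parcel 9 < parcel 16 < parcel 1 < parcel 4 < parcel 14 < parcel 15.
The 6th smallest is parcel 5.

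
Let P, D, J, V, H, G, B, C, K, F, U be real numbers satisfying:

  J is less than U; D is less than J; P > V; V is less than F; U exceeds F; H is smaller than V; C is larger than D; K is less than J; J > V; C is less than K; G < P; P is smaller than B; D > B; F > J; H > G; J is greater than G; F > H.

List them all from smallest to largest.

G < H < V < P < B < D < C < K < J < F < U

Each adjacent pair is fixed by a given relation: G < H; H < V; V < P; P < B; B < D; D < C; C < K; K < J; J < F; F < U. Chaining them end to end gives the full order.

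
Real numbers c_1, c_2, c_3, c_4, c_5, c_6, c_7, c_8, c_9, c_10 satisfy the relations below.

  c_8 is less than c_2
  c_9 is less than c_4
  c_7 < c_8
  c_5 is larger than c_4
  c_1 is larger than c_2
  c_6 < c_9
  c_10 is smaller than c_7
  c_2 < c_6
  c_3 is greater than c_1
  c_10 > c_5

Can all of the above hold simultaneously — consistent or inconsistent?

inconsistent

Chaining the given relations yields c_6 < c_9 < c_4 < c_5 < c_10 < c_7 < c_8 < c_2, so c_6 < c_2. But one relation states c_2 < c_6. These cannot both hold.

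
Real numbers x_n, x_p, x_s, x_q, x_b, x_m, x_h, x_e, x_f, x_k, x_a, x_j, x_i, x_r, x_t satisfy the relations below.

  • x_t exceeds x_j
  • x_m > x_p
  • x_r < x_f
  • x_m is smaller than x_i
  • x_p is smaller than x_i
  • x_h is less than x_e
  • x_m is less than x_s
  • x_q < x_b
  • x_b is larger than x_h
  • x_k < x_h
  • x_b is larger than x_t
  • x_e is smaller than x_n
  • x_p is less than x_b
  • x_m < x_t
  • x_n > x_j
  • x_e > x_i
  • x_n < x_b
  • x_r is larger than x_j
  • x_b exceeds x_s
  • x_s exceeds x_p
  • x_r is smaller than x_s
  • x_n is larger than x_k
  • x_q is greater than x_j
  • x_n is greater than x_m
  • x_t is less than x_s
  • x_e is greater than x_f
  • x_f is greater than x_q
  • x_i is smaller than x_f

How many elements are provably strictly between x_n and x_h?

1

The relations place x_h below x_n. An element lies strictly between them when it is forced above x_h and also forced below x_n.
Above x_h: {x_e, x_b}. Below x_n: {x_j, x_p, x_m, x_i, x_q, x_k, x_r, x_f, x_e}.
Intersection: {x_e} — 1.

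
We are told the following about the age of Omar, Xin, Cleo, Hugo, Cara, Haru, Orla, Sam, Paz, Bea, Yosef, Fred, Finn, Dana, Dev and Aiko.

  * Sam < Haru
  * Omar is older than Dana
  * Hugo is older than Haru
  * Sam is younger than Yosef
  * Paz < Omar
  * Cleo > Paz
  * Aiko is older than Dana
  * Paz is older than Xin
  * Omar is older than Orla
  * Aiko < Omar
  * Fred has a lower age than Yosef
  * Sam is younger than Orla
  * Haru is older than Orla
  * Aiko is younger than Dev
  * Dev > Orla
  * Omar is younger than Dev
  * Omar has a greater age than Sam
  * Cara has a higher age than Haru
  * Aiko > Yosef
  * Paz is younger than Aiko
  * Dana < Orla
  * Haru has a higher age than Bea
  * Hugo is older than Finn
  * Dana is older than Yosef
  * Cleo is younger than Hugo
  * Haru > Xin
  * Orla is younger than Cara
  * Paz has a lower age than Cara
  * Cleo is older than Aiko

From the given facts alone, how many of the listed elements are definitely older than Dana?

From Dana the given relations immediately reach Aiko, Orla, Omar.
From those, Haru, Cleo, Cara, Dev — 7 in total.
From those, Hugo — 8 in total.
Nothing else is reachable above Dana; 8 in all.

8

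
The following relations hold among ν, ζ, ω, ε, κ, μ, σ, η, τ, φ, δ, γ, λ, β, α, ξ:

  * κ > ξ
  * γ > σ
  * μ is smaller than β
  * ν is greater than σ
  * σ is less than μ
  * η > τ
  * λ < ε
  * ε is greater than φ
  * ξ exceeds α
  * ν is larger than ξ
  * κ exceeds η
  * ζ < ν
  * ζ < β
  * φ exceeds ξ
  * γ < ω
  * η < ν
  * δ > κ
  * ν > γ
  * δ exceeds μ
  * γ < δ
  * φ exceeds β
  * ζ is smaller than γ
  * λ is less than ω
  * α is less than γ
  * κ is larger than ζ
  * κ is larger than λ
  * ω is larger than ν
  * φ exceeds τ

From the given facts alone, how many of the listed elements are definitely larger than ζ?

8

The elements the relations force above ζ are γ, κ, β, δ, φ, ε, ν, ω — no chain reaches any other.
That is 8.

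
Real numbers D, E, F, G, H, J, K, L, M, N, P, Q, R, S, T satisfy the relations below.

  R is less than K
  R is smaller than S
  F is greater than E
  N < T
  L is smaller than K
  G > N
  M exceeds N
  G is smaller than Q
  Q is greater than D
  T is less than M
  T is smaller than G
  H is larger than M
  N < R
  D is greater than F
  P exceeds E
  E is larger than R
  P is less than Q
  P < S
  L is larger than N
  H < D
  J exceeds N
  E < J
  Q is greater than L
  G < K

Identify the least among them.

R is not least since N < R; T is not least since N < T; G is not least since N < G; E is not least since R < E; L is not least since N < L; F is not least since E < F; M is not least since N < M; J is not least since N < J; P is not least since E < P; H is not least since M < H; D is not least since F < D; K is not least since R < K; Q is not least since L < Q; S is not least since P < S.
Only N has nothing below it, so N is the least.

N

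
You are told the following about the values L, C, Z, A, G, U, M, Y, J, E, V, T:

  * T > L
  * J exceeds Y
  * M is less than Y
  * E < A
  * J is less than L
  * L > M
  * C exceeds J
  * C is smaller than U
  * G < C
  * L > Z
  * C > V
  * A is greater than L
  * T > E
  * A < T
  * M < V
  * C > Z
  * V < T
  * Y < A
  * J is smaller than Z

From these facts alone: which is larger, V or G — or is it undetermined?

Following every chain through G: above G we get C, U.
V is not reached, and no chain runs the other way from V to G.
So the given relations leave the order of G and V undetermined.

undetermined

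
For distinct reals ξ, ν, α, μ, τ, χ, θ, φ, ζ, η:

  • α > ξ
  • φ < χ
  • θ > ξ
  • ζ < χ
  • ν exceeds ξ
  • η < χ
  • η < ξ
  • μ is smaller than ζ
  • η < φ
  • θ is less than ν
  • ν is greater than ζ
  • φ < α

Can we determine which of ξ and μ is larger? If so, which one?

Following every chain through μ: above μ we get ζ, ν, χ.
ξ is not reached, and no chain runs the other way from ξ to μ.
So the given relations leave the order of μ and ξ undetermined.

undetermined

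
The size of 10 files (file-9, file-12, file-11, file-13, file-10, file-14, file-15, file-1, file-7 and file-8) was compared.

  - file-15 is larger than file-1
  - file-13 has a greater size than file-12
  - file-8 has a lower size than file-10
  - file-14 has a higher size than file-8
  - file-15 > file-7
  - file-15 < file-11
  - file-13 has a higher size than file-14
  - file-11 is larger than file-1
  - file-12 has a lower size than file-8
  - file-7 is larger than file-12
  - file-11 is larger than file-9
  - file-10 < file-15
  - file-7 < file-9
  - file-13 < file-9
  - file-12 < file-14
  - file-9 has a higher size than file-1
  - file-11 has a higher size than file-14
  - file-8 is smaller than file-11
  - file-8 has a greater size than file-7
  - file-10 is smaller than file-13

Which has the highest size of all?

file-11

Chaining downward from file-11: directly below it, file-1, file-8, file-15, file-14, file-9; then file-12, file-7, file-10, file-13.
That covers every other element, and nothing is given above file-11, so file-11 is the highest size.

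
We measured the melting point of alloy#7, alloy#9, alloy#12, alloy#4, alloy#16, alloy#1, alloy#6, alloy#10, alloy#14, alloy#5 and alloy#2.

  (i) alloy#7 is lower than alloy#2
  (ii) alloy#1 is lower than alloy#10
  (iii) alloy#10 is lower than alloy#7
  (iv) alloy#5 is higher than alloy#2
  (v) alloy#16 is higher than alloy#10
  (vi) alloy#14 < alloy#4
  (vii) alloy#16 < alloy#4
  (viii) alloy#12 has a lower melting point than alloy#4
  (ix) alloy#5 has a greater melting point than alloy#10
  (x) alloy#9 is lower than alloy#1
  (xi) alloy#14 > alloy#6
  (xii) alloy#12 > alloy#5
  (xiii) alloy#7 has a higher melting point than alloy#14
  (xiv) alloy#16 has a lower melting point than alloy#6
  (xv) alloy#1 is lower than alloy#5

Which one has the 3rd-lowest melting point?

alloy#10

Piecing the relations together gives one ordering: alloy#9 < alloy#1 < alloy#10 < alloy#16 < alloy#6 < alloy#14 < alloy#7 < alloy#2 < alloy#5 < alloy#12 < alloy#4.
Counting 3 from the smallest end gives alloy#10.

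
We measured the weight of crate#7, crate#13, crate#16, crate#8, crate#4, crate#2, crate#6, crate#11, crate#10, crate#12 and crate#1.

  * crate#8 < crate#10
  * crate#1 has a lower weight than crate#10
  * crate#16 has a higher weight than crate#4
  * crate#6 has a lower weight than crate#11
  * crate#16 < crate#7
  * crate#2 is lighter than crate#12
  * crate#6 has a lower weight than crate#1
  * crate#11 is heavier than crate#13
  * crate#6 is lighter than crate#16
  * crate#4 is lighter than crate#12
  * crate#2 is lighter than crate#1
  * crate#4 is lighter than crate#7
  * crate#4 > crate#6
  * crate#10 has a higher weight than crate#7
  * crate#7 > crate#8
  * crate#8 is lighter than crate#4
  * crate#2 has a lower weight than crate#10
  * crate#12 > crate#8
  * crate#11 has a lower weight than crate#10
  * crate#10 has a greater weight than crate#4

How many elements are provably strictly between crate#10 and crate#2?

1

The relations place crate#2 below crate#10. An element lies strictly between them when it is forced above crate#2 and also forced below crate#10.
Above crate#2: {crate#1, crate#12}. Below crate#10: {crate#8, crate#6, crate#1, crate#4, crate#13, crate#11, crate#16, crate#7}.
Intersection: {crate#1} — 1.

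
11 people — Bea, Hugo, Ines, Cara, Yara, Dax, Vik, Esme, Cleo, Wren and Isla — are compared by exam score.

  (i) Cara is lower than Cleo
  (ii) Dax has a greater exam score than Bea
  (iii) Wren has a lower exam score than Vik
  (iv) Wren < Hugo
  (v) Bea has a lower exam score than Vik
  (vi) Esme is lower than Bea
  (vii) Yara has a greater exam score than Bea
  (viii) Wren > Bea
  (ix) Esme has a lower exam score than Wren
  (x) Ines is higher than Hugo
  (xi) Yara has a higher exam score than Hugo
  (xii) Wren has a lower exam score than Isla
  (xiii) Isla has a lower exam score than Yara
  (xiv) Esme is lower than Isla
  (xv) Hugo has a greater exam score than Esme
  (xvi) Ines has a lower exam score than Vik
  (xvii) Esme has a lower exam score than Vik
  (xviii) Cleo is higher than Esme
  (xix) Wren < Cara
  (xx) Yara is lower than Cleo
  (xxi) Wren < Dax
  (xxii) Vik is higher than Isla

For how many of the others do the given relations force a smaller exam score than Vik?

Directly below Vik: Esme, Bea, Wren, Isla, Ines.
One step further: Hugo (6 so far).
Nothing else is reachable below Vik; 6 in all.

6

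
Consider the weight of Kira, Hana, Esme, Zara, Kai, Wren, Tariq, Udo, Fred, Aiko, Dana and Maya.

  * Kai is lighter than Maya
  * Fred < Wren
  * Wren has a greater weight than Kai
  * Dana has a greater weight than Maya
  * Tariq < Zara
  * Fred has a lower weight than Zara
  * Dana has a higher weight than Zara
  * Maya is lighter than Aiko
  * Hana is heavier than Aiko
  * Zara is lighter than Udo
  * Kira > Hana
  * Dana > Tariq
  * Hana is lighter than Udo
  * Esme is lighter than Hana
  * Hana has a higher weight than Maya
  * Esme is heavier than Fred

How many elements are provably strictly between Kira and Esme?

1

The relations place Esme below Kira. An element lies strictly between them when it is forced above Esme and also forced below Kira.
Above Esme: {Hana, Udo}. Below Kira: {Fred, Kai, Maya, Aiko, Hana}.
Intersection: {Hana} — 1.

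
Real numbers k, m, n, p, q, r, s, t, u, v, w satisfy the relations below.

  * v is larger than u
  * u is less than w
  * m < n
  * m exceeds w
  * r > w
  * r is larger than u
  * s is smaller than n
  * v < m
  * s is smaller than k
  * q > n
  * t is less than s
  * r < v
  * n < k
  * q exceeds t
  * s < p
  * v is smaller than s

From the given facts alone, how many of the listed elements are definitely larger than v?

6

The elements the relations force above v are m, s, n, q, p, k — no chain reaches any other.
That is 6.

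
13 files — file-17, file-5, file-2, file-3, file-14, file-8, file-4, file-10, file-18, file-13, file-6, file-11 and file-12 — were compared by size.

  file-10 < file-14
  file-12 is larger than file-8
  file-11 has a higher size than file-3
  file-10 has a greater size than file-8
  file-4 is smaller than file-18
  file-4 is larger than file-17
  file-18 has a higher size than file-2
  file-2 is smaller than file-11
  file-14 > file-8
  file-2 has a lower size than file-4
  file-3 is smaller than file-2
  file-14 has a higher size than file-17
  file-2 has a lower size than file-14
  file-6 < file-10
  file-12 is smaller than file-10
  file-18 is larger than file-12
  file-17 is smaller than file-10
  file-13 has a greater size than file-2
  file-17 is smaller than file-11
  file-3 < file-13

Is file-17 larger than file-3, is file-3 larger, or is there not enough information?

undetermined

Following every chain through file-3: above file-3 we get file-2, file-13, file-4, file-14, file-11, file-18.
file-17 is not reached, and no chain runs the other way from file-17 to file-3.
So the given relations leave the order of file-3 and file-17 undetermined.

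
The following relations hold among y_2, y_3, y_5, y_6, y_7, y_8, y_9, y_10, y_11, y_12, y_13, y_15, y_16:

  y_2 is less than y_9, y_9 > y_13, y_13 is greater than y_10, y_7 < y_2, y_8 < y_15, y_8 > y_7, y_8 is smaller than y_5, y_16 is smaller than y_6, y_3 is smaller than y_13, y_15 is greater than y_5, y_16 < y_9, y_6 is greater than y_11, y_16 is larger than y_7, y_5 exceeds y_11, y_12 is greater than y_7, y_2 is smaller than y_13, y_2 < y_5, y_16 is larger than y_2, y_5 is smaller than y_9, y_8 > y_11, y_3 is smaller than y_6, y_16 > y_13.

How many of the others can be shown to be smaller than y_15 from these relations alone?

5

Directly below y_15: y_8, y_5.
One step further: y_11, y_7, y_2 (5 so far).
No other element is forced below y_15 by the given relations, so the count is 5.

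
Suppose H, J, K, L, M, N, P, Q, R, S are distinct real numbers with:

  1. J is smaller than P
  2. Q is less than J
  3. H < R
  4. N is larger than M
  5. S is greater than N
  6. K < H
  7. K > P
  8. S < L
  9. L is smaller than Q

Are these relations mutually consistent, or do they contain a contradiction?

consistent

Every relation is compatible with M < N < S < L < Q < J < P < K < H < R; the set is consistent.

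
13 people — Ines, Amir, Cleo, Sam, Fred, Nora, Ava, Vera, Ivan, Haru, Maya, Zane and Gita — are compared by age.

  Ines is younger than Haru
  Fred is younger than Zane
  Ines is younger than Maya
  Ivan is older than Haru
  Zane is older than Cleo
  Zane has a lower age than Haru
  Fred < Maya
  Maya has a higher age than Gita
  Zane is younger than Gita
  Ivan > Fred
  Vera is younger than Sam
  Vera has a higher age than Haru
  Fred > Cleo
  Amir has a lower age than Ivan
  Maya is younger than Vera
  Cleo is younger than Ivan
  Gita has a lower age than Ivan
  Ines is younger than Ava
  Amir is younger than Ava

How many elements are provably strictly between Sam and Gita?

2

The relations place Gita below Sam. An element lies strictly between them when it is forced above Gita and also forced below Sam.
Above Gita: {Maya, Ivan, Vera}. Below Sam: {Cleo, Ines, Fred, Zane, Haru, Maya, Vera}.
Intersection: {Maya, Vera} — 2.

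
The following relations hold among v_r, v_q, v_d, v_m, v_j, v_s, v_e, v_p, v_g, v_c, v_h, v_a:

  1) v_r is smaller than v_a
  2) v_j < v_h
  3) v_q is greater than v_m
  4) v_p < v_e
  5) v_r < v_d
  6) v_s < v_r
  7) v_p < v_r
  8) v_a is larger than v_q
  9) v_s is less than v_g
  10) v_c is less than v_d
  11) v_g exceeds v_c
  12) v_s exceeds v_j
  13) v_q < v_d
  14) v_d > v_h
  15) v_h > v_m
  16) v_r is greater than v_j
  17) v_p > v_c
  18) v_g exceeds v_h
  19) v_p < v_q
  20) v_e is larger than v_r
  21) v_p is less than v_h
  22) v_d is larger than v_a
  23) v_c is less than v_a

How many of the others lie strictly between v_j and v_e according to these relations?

The relations place v_j below v_e. An element lies strictly between them when it is forced above v_j and also forced below v_e.
Above v_j: {v_h, v_s, v_r, v_g, v_a, v_d}. Below v_e: {v_c, v_p, v_s, v_r}.
Intersection: {v_s, v_r} — 2.

2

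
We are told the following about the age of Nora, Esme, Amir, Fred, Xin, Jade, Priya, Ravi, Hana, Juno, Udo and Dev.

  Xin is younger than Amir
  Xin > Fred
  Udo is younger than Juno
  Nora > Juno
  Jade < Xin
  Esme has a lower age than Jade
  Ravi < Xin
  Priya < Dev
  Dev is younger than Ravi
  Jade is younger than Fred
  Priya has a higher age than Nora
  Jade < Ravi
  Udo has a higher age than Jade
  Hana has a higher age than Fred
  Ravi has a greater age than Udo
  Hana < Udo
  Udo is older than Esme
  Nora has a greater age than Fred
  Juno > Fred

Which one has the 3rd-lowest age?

Fred

The consecutive relations fix a unique order: Esme < Jade < Fred < Hana < Udo < Juno < Nora < Priya < Dev < Ravi < Xin < Amir.
The 3rd smallest is Fred.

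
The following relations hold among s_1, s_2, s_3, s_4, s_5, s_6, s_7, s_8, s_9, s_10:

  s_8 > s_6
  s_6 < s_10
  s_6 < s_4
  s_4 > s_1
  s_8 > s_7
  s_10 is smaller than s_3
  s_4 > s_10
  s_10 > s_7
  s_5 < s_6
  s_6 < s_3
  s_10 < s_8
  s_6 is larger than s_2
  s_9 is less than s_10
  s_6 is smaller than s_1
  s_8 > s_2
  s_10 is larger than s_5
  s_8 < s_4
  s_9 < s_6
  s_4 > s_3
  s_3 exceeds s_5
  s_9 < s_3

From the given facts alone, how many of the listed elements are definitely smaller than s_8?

From s_8 the given relations immediately reach s_2, s_6, s_7, s_10.
From those, s_9, s_5 — 6 in total.
No other element is forced below s_8 by the given relations, so the count is 6.

6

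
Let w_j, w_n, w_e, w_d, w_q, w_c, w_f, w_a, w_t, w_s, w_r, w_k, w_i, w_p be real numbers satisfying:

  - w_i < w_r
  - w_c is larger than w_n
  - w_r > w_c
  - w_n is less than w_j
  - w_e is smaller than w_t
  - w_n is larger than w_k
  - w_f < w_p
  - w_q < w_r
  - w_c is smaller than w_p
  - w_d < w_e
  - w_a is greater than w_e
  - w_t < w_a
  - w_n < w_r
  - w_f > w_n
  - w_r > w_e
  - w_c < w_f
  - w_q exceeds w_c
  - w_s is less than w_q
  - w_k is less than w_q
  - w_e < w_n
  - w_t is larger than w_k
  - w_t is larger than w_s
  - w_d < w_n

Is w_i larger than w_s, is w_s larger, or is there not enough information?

Following every chain through w_s: above w_s we get w_t, w_a, w_q, w_r.
w_i is not reached, and no chain runs the other way from w_i to w_s.
So the given relations leave the order of w_s and w_i undetermined.

undetermined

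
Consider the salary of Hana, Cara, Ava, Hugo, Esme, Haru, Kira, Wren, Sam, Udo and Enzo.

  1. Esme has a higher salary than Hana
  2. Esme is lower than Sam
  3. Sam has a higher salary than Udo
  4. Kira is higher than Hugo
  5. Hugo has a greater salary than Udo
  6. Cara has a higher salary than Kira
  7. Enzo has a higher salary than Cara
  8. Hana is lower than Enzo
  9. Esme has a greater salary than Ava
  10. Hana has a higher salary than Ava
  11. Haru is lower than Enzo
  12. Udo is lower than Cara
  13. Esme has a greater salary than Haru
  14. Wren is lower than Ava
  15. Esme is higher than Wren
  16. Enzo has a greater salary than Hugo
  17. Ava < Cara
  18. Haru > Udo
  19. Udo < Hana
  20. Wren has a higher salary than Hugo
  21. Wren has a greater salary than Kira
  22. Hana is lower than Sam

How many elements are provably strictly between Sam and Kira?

The relations place Kira below Sam. An element lies strictly between them when it is forced above Kira and also forced below Sam.
Above Kira: {Wren, Ava, Cara, Hana, Esme, Enzo}. Below Sam: {Udo, Hugo, Wren, Ava, Hana, Haru, Esme}.
Intersection: {Wren, Ava, Hana, Esme} — 4.

4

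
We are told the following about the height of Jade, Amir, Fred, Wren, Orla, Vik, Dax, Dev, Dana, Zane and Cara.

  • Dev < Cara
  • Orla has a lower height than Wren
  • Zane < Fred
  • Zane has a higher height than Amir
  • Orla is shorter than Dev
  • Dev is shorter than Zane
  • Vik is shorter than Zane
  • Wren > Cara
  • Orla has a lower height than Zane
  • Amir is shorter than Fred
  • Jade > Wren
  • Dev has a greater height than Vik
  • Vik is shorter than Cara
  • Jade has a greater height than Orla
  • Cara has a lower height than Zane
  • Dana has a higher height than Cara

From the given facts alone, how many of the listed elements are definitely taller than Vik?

Directly above Vik: Dev, Cara, Zane.
One step further: Dana, Wren, Fred (6 so far).
One step further: Jade (7 so far).
No other element is forced above Vik by the given relations, so the count is 7.

7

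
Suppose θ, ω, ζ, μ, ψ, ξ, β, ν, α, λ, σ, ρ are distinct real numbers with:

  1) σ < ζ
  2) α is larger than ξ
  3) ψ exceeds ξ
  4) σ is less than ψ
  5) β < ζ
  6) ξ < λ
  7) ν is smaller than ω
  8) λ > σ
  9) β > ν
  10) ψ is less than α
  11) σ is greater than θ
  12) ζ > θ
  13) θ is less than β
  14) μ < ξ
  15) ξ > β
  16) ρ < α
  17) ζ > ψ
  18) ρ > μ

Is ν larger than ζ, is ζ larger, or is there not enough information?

Following the relations from ν: ν < β < ξ < ψ < ζ.
So ζ is larger.

ζ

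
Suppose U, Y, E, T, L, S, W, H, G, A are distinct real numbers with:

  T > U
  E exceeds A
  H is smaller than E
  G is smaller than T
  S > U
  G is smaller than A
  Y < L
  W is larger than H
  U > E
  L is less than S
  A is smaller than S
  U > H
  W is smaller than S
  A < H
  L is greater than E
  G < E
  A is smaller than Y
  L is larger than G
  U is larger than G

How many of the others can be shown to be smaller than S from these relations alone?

8

The elements the relations force below S are G, A, H, Y, E, U, W, L — no chain reaches any other.
That is 8.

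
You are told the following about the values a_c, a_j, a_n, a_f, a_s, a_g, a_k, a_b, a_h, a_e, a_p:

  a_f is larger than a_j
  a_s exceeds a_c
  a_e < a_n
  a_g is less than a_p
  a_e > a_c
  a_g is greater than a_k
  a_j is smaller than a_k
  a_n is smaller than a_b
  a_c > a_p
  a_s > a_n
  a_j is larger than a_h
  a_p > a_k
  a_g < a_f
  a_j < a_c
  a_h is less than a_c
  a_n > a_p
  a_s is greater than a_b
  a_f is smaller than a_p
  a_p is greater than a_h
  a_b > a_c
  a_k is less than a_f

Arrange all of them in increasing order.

a_h < a_j < a_k < a_g < a_f < a_p < a_c < a_e < a_n < a_b < a_s

Each adjacent pair is fixed by a given relation: a_h < a_j; a_j < a_k; a_k < a_g; a_g < a_f; a_f < a_p; a_p < a_c; a_c < a_e; a_e < a_n; a_n < a_b; a_b < a_s. Chaining them end to end gives the full order.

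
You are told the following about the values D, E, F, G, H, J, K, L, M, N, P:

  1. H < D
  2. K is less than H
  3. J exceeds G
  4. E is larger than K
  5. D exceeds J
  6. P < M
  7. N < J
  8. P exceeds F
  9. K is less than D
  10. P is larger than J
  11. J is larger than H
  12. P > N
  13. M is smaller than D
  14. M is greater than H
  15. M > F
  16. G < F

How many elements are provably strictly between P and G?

The relations place G below P. An element lies strictly between them when it is forced above G and also forced below P.
Above G: {F, J, M, D}. Below P: {K, N, H, F, J}.
Intersection: {F, J} — 2.

2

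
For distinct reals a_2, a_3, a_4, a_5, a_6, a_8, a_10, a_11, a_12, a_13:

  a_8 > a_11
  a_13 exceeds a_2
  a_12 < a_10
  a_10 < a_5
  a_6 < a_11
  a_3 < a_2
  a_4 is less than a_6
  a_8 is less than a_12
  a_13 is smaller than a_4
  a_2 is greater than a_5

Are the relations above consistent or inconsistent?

Chaining the given relations yields a_2 < a_13 < a_4 < a_6 < a_11 < a_8 < a_12 < a_10 < a_5, so a_2 < a_5. But one relation states a_5 < a_2. These cannot both hold.

inconsistent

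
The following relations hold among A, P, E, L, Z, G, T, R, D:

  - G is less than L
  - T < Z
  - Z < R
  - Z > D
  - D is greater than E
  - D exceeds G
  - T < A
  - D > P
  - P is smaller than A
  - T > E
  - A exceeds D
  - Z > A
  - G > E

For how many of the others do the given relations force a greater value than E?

From E the given relations immediately reach T, G, D.
From those, A, Z, L — 6 in total.
From those, R — 7 in total.
No other element is forced above E by the given relations, so the count is 7.

7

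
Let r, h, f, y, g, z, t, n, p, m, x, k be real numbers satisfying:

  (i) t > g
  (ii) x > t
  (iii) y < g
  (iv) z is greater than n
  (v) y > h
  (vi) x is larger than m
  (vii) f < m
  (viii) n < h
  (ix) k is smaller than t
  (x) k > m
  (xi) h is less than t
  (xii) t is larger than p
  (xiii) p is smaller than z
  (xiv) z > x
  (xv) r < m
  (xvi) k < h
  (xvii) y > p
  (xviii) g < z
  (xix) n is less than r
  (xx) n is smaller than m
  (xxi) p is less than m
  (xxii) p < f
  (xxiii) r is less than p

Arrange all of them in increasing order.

The consecutive links are each given: n < r; r < p; p < f; f < m; m < k; k < h; h < y; y < g; g < t; t < x; x < z.

n < r < p < f < m < k < h < y < g < t < x < z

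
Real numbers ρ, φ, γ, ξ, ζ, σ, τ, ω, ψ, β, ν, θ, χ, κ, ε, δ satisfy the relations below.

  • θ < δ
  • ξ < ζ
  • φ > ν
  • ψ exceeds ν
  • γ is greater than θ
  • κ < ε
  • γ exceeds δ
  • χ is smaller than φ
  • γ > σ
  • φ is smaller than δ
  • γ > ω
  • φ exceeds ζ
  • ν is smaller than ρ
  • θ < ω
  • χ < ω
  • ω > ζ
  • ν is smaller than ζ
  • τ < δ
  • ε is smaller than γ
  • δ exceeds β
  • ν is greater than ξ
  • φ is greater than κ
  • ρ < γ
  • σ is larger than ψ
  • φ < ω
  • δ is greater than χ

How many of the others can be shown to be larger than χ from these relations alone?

From χ the given relations immediately reach φ, δ, ω.
From those, γ — 4 in total.
Nothing else is reachable above χ; 4 in all.

4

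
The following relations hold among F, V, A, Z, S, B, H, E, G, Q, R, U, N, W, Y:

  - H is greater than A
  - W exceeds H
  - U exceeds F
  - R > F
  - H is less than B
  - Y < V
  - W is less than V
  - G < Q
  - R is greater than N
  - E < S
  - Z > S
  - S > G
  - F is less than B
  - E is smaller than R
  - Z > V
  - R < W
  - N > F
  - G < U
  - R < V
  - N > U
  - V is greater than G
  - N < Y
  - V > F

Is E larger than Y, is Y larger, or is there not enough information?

Following every chain through E: above E we get S, R, W, V, Z.
Y is not reached, and no chain runs the other way from Y to E.
So the given relations leave the order of E and Y undetermined.

undetermined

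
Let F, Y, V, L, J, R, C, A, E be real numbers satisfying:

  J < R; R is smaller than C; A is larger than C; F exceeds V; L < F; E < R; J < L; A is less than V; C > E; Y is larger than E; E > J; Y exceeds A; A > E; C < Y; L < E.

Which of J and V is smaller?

The relevant relations are J < L; L < E; E < R; R < C; C < A; A < V.
Together: J < L < E < R < C < A < V.
So J < V; J is the smaller of the two.

J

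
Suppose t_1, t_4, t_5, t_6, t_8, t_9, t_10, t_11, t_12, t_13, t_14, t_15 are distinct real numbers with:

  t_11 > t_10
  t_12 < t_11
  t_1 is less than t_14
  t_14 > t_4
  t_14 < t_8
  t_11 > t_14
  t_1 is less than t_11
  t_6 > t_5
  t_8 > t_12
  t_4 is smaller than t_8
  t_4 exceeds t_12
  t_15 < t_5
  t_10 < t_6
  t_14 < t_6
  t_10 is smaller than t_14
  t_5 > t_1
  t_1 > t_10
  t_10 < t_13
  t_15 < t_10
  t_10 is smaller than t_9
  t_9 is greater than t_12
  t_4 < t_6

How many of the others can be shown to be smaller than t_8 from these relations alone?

6

From t_8 the given relations immediately reach t_12, t_4, t_14.
From those, t_10, t_1 — 5 in total.
From those, t_15 — 6 in total.
Nothing else is reachable below t_8; 6 in all.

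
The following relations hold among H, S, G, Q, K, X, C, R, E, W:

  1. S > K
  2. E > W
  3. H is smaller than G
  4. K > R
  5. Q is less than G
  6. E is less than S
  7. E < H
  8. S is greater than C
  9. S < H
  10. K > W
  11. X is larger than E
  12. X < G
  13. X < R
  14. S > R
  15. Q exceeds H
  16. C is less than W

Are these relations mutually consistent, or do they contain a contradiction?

consistent

The single ordering C < W < E < X < R < K < S < H < Q < G satisfies every listed relation, so no contradiction arises.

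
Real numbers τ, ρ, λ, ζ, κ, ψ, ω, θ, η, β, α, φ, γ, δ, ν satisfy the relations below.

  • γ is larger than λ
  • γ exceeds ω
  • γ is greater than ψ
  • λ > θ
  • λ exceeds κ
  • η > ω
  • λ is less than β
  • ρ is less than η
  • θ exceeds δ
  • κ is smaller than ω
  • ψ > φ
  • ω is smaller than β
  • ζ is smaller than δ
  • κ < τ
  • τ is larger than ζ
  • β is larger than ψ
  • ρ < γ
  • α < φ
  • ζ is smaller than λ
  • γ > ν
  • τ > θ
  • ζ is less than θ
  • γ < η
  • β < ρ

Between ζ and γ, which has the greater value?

γ

Chaining the given relations: ζ < δ < θ < λ < β < ρ < γ.
So ζ < γ; γ is the larger of the two.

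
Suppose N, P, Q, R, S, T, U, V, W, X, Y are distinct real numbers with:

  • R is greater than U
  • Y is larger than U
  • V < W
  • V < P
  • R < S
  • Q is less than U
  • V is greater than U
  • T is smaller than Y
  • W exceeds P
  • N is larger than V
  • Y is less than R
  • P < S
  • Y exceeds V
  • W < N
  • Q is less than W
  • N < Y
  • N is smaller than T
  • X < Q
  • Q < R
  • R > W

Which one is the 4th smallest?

V

Piecing the relations together gives one ordering: X < Q < U < V < P < W < N < T < Y < R < S.
The 4th smallest is V.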